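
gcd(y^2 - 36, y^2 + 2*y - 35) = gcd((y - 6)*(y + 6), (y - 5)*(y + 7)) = 1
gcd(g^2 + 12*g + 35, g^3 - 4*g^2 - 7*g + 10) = 1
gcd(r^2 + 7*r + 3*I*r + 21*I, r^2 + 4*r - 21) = r + 7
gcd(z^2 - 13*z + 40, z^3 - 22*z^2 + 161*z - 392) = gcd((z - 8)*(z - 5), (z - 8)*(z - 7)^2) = z - 8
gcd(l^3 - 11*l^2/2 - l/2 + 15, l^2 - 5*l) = l - 5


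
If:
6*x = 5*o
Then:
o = 6*x/5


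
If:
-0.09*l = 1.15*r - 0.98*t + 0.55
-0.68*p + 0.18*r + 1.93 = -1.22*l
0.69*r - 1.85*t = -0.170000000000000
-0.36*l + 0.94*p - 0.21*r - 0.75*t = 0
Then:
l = -2.02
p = -0.89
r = -0.35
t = -0.04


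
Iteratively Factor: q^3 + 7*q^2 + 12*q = (q + 4)*(q^2 + 3*q) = (q + 3)*(q + 4)*(q)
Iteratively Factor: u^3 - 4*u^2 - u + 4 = (u - 1)*(u^2 - 3*u - 4) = (u - 1)*(u + 1)*(u - 4)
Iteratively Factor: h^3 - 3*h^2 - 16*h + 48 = (h + 4)*(h^2 - 7*h + 12) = (h - 4)*(h + 4)*(h - 3)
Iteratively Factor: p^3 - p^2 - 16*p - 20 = (p + 2)*(p^2 - 3*p - 10) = (p - 5)*(p + 2)*(p + 2)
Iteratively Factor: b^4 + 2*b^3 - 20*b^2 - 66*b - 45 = (b + 3)*(b^3 - b^2 - 17*b - 15) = (b + 1)*(b + 3)*(b^2 - 2*b - 15) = (b - 5)*(b + 1)*(b + 3)*(b + 3)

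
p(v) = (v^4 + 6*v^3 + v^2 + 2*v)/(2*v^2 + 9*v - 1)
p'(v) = (-4*v - 9)*(v^4 + 6*v^3 + v^2 + 2*v)/(2*v^2 + 9*v - 1)^2 + (4*v^3 + 18*v^2 + 2*v + 2)/(2*v^2 + 9*v - 1) = (4*v^5 + 39*v^4 + 104*v^3 - 13*v^2 - 2*v - 2)/(4*v^4 + 36*v^3 + 77*v^2 - 18*v + 1)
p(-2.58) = 5.25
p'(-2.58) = -5.03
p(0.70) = 0.67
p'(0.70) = 0.91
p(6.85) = 27.13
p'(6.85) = 7.50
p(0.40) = 0.47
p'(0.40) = 0.33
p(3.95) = 9.68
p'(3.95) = 4.52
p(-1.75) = 2.18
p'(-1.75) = -2.62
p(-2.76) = 6.23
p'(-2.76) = -5.87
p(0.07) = -0.41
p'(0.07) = -16.70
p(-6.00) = 1.41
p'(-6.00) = -12.05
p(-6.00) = 1.41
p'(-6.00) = -12.05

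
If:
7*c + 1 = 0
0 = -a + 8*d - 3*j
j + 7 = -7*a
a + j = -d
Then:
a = -77/68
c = -1/7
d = 7/34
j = 63/68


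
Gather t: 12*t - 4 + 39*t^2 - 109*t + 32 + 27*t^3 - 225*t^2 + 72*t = 27*t^3 - 186*t^2 - 25*t + 28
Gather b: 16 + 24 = 40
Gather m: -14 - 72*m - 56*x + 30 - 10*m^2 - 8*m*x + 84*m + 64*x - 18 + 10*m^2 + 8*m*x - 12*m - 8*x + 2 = 0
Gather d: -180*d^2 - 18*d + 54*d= -180*d^2 + 36*d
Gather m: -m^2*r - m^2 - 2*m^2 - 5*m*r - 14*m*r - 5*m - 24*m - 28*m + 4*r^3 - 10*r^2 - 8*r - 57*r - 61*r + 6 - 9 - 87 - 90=m^2*(-r - 3) + m*(-19*r - 57) + 4*r^3 - 10*r^2 - 126*r - 180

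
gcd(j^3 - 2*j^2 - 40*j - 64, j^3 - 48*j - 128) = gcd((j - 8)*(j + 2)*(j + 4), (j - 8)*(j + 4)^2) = j^2 - 4*j - 32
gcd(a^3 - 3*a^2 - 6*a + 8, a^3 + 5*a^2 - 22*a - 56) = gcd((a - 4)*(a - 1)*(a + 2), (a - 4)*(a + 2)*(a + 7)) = a^2 - 2*a - 8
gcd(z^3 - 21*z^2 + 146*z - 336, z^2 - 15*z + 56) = z^2 - 15*z + 56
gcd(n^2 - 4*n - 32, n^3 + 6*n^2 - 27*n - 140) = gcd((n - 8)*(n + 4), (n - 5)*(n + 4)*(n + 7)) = n + 4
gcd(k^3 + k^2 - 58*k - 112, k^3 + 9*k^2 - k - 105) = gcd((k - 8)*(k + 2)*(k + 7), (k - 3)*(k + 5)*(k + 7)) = k + 7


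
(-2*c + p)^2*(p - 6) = 4*c^2*p - 24*c^2 - 4*c*p^2 + 24*c*p + p^3 - 6*p^2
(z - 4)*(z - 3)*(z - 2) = z^3 - 9*z^2 + 26*z - 24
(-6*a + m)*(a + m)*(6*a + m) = -36*a^3 - 36*a^2*m + a*m^2 + m^3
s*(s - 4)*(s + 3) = s^3 - s^2 - 12*s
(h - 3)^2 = h^2 - 6*h + 9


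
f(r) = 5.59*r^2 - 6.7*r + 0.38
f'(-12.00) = -140.86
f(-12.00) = 885.74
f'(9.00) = 93.92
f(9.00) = 392.87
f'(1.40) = 8.95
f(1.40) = 1.96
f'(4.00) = 38.02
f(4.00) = 63.02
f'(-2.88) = -38.90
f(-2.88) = 66.04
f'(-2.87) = -38.79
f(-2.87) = 65.65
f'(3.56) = 33.10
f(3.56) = 47.37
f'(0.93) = 3.70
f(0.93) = -1.02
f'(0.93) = 3.70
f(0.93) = -1.02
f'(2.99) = 26.73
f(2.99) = 30.32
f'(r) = 11.18*r - 6.7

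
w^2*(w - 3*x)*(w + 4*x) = w^4 + w^3*x - 12*w^2*x^2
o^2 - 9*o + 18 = (o - 6)*(o - 3)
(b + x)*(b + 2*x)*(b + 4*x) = b^3 + 7*b^2*x + 14*b*x^2 + 8*x^3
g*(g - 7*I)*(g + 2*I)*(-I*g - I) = -I*g^4 - 5*g^3 - I*g^3 - 5*g^2 - 14*I*g^2 - 14*I*g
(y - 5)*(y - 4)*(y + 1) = y^3 - 8*y^2 + 11*y + 20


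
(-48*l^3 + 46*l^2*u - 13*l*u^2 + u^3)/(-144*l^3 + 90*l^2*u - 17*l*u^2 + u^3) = (-2*l + u)/(-6*l + u)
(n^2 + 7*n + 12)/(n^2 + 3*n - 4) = (n + 3)/(n - 1)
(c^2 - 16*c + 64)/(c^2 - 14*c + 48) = (c - 8)/(c - 6)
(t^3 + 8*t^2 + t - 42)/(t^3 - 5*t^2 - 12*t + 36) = (t + 7)/(t - 6)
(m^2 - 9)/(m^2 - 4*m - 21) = (m - 3)/(m - 7)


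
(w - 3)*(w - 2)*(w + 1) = w^3 - 4*w^2 + w + 6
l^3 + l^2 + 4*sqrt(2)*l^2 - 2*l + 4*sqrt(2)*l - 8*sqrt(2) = (l - 1)*(l + 2)*(l + 4*sqrt(2))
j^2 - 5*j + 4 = (j - 4)*(j - 1)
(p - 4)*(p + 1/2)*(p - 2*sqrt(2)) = p^3 - 7*p^2/2 - 2*sqrt(2)*p^2 - 2*p + 7*sqrt(2)*p + 4*sqrt(2)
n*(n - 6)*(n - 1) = n^3 - 7*n^2 + 6*n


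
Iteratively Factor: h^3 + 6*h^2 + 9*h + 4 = (h + 4)*(h^2 + 2*h + 1) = (h + 1)*(h + 4)*(h + 1)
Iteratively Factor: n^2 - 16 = (n + 4)*(n - 4)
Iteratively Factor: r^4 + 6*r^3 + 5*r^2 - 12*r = (r - 1)*(r^3 + 7*r^2 + 12*r) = (r - 1)*(r + 4)*(r^2 + 3*r) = r*(r - 1)*(r + 4)*(r + 3)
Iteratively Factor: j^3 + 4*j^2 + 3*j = (j + 1)*(j^2 + 3*j) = (j + 1)*(j + 3)*(j)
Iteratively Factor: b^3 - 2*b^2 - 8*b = (b + 2)*(b^2 - 4*b) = b*(b + 2)*(b - 4)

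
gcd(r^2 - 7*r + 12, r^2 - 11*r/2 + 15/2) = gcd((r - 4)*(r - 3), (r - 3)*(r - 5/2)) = r - 3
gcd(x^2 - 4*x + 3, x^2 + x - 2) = x - 1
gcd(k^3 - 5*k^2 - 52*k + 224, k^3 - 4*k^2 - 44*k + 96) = k - 8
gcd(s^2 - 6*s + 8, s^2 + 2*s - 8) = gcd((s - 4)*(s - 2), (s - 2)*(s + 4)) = s - 2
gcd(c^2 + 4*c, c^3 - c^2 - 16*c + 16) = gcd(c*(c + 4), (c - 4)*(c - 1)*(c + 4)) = c + 4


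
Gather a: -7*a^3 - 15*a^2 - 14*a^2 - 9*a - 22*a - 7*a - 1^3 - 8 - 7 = -7*a^3 - 29*a^2 - 38*a - 16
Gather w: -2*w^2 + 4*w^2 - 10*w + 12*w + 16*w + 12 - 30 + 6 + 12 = 2*w^2 + 18*w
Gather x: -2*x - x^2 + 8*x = -x^2 + 6*x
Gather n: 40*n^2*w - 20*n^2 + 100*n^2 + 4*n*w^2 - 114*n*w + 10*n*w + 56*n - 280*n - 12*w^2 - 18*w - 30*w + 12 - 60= n^2*(40*w + 80) + n*(4*w^2 - 104*w - 224) - 12*w^2 - 48*w - 48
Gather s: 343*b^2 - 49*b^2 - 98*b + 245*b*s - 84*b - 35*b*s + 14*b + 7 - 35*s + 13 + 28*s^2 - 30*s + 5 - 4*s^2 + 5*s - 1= 294*b^2 - 168*b + 24*s^2 + s*(210*b - 60) + 24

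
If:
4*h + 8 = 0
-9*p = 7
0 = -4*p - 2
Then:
No Solution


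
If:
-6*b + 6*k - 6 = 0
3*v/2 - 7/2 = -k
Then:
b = 5/2 - 3*v/2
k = 7/2 - 3*v/2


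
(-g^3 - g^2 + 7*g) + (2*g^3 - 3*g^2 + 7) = g^3 - 4*g^2 + 7*g + 7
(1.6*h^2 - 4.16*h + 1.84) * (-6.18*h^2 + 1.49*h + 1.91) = -9.888*h^4 + 28.0928*h^3 - 14.5136*h^2 - 5.204*h + 3.5144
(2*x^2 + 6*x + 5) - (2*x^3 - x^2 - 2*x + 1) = -2*x^3 + 3*x^2 + 8*x + 4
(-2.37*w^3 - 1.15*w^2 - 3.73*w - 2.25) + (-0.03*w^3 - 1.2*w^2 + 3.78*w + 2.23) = -2.4*w^3 - 2.35*w^2 + 0.0499999999999998*w - 0.02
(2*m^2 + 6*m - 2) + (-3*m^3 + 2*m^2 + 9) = -3*m^3 + 4*m^2 + 6*m + 7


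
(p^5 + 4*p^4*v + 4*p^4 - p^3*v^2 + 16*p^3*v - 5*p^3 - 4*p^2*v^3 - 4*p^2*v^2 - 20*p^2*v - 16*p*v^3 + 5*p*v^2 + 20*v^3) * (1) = p^5 + 4*p^4*v + 4*p^4 - p^3*v^2 + 16*p^3*v - 5*p^3 - 4*p^2*v^3 - 4*p^2*v^2 - 20*p^2*v - 16*p*v^3 + 5*p*v^2 + 20*v^3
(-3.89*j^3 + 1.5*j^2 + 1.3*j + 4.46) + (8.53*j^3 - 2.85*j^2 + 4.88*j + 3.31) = 4.64*j^3 - 1.35*j^2 + 6.18*j + 7.77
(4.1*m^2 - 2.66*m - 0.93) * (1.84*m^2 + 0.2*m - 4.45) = 7.544*m^4 - 4.0744*m^3 - 20.4882*m^2 + 11.651*m + 4.1385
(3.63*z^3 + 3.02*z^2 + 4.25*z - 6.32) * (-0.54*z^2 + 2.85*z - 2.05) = -1.9602*z^5 + 8.7147*z^4 - 1.1295*z^3 + 9.3343*z^2 - 26.7245*z + 12.956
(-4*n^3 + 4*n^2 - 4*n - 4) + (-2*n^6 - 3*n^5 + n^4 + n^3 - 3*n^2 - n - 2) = -2*n^6 - 3*n^5 + n^4 - 3*n^3 + n^2 - 5*n - 6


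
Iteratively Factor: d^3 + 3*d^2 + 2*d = (d + 2)*(d^2 + d) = (d + 1)*(d + 2)*(d)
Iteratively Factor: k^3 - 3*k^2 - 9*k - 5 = (k - 5)*(k^2 + 2*k + 1) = (k - 5)*(k + 1)*(k + 1)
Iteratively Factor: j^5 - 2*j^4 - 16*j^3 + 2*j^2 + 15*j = (j - 5)*(j^4 + 3*j^3 - j^2 - 3*j) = (j - 5)*(j + 1)*(j^3 + 2*j^2 - 3*j) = j*(j - 5)*(j + 1)*(j^2 + 2*j - 3) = j*(j - 5)*(j + 1)*(j + 3)*(j - 1)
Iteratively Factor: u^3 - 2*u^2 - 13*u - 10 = (u + 1)*(u^2 - 3*u - 10) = (u + 1)*(u + 2)*(u - 5)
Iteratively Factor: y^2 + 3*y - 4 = (y - 1)*(y + 4)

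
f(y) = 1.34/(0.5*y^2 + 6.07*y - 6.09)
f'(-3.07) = -0.01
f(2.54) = 0.11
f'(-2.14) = -0.02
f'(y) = 1.34*(-1.0*y - 6.07)/(0.5*y^2 + 6.07*y - 6.09)^2 = (-1.34*y - 8.1338)/(0.5*y^2 + 6.07*y - 6.09)^2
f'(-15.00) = 0.05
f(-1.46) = -0.10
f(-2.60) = -0.07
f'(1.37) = -1.00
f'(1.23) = -2.15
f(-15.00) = 0.09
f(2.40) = 0.12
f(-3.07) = -0.07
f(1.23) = 0.63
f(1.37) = 0.42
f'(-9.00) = 0.01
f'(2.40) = -0.09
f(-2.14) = -0.08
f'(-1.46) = -0.03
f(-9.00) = -0.07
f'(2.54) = -0.07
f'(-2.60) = -0.01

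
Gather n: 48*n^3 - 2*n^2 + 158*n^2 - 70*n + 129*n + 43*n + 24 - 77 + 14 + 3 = 48*n^3 + 156*n^2 + 102*n - 36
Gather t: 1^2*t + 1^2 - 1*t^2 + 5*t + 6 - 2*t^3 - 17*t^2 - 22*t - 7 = -2*t^3 - 18*t^2 - 16*t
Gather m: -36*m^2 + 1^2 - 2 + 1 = -36*m^2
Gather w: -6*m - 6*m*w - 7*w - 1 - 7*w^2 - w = -6*m - 7*w^2 + w*(-6*m - 8) - 1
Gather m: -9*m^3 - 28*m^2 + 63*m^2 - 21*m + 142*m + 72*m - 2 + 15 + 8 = -9*m^3 + 35*m^2 + 193*m + 21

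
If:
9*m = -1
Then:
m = -1/9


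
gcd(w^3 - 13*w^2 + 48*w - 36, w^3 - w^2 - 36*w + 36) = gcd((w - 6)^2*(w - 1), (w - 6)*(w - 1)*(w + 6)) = w^2 - 7*w + 6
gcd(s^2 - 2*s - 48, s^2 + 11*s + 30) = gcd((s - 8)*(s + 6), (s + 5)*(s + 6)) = s + 6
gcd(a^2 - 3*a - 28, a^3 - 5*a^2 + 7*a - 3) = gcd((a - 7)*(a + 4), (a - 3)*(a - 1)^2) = 1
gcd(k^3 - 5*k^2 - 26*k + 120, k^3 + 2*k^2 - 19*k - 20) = k^2 + k - 20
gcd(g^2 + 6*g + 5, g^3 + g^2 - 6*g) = 1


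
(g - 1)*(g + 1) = g^2 - 1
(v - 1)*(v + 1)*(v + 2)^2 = v^4 + 4*v^3 + 3*v^2 - 4*v - 4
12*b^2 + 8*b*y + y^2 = (2*b + y)*(6*b + y)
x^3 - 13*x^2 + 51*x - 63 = (x - 7)*(x - 3)^2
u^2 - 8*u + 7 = (u - 7)*(u - 1)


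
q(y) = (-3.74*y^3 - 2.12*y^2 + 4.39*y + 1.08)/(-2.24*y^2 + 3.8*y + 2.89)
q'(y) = (4.48*y - 3.8)*(-3.74*y^3 - 2.12*y^2 + 4.39*y + 1.08)/(-2.24*y^2 + 3.8*y + 2.89)^2 + (-11.22*y^2 - 4.24*y + 4.39)/(-2.24*y^2 + 3.8*y + 2.89)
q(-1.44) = -0.21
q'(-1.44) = 1.47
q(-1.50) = -0.30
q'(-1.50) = 1.45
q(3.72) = 14.63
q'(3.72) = -1.55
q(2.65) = 25.91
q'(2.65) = -44.57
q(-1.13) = 0.28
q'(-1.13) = 1.79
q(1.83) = -8.93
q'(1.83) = -34.24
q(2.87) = 19.81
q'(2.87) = -17.02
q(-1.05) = 0.43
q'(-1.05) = 2.01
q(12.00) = 24.50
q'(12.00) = 1.60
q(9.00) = 19.80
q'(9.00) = 1.52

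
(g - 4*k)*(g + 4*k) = g^2 - 16*k^2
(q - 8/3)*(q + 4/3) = q^2 - 4*q/3 - 32/9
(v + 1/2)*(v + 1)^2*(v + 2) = v^4 + 9*v^3/2 + 7*v^2 + 9*v/2 + 1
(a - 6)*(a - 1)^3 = a^4 - 9*a^3 + 21*a^2 - 19*a + 6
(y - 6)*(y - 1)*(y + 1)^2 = y^4 - 5*y^3 - 7*y^2 + 5*y + 6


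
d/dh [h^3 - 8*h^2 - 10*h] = 3*h^2 - 16*h - 10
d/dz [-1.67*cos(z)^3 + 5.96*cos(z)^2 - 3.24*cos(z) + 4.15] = (5.01*cos(z)^2 - 11.92*cos(z) + 3.24)*sin(z)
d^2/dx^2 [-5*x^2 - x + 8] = -10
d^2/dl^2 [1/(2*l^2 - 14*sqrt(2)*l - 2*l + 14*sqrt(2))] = (-l^2 + l + 7*sqrt(2)*l + (-2*l + 1 + 7*sqrt(2))^2 - 7*sqrt(2))/(l^2 - 7*sqrt(2)*l - l + 7*sqrt(2))^3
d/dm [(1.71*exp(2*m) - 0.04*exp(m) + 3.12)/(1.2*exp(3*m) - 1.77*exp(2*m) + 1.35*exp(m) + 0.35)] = (-2.052*exp(4*m) + 0.096*exp(3*m) - 8.9943*exp(2*m) + 12.2418*exp(m) - 4.226)*exp(m)/(1.44*exp(6*m) - 4.248*exp(5*m) + 6.3729*exp(4*m) - 3.939*exp(3*m) + 0.5835*exp(2*m) + 0.945*exp(m) + 0.1225)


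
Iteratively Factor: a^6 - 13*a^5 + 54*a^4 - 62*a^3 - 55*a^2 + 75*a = (a - 5)*(a^5 - 8*a^4 + 14*a^3 + 8*a^2 - 15*a) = (a - 5)^2*(a^4 - 3*a^3 - a^2 + 3*a) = (a - 5)^2*(a - 3)*(a^3 - a) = (a - 5)^2*(a - 3)*(a + 1)*(a^2 - a) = a*(a - 5)^2*(a - 3)*(a + 1)*(a - 1)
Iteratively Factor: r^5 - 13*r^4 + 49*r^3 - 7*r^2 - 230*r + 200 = (r + 2)*(r^4 - 15*r^3 + 79*r^2 - 165*r + 100) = (r - 1)*(r + 2)*(r^3 - 14*r^2 + 65*r - 100) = (r - 5)*(r - 1)*(r + 2)*(r^2 - 9*r + 20) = (r - 5)*(r - 4)*(r - 1)*(r + 2)*(r - 5)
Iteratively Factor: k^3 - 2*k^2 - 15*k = (k + 3)*(k^2 - 5*k) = (k - 5)*(k + 3)*(k)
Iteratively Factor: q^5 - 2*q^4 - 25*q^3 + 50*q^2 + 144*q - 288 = (q + 3)*(q^4 - 5*q^3 - 10*q^2 + 80*q - 96) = (q - 3)*(q + 3)*(q^3 - 2*q^2 - 16*q + 32) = (q - 4)*(q - 3)*(q + 3)*(q^2 + 2*q - 8) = (q - 4)*(q - 3)*(q + 3)*(q + 4)*(q - 2)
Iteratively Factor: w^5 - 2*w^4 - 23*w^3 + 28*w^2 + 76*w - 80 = (w - 2)*(w^4 - 23*w^2 - 18*w + 40) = (w - 2)*(w - 1)*(w^3 + w^2 - 22*w - 40) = (w - 5)*(w - 2)*(w - 1)*(w^2 + 6*w + 8) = (w - 5)*(w - 2)*(w - 1)*(w + 2)*(w + 4)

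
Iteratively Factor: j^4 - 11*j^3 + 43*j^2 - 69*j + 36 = (j - 1)*(j^3 - 10*j^2 + 33*j - 36) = (j - 3)*(j - 1)*(j^2 - 7*j + 12) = (j - 4)*(j - 3)*(j - 1)*(j - 3)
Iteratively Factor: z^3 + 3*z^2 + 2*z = (z)*(z^2 + 3*z + 2) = z*(z + 1)*(z + 2)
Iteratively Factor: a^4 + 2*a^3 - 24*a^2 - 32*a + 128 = (a + 4)*(a^3 - 2*a^2 - 16*a + 32) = (a - 4)*(a + 4)*(a^2 + 2*a - 8) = (a - 4)*(a - 2)*(a + 4)*(a + 4)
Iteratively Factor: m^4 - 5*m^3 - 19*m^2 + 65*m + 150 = (m + 2)*(m^3 - 7*m^2 - 5*m + 75) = (m + 2)*(m + 3)*(m^2 - 10*m + 25) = (m - 5)*(m + 2)*(m + 3)*(m - 5)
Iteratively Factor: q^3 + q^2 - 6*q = (q - 2)*(q^2 + 3*q) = (q - 2)*(q + 3)*(q)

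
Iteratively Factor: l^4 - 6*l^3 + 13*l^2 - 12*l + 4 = (l - 1)*(l^3 - 5*l^2 + 8*l - 4) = (l - 1)^2*(l^2 - 4*l + 4) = (l - 2)*(l - 1)^2*(l - 2)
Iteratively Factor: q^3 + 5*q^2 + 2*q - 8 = (q + 2)*(q^2 + 3*q - 4) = (q + 2)*(q + 4)*(q - 1)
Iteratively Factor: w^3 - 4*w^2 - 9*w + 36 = (w + 3)*(w^2 - 7*w + 12) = (w - 4)*(w + 3)*(w - 3)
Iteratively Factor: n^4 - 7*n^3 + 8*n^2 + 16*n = (n - 4)*(n^3 - 3*n^2 - 4*n) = (n - 4)^2*(n^2 + n) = (n - 4)^2*(n + 1)*(n)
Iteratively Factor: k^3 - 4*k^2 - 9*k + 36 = (k - 3)*(k^2 - k - 12) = (k - 4)*(k - 3)*(k + 3)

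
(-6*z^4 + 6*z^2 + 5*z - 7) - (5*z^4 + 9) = -11*z^4 + 6*z^2 + 5*z - 16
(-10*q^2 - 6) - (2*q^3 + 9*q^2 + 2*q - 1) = -2*q^3 - 19*q^2 - 2*q - 5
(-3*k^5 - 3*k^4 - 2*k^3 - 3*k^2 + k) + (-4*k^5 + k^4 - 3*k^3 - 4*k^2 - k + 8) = -7*k^5 - 2*k^4 - 5*k^3 - 7*k^2 + 8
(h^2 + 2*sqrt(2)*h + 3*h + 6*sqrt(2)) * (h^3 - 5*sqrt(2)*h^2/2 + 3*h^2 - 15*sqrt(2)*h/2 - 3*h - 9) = h^5 - sqrt(2)*h^4/2 + 6*h^4 - 3*sqrt(2)*h^3 - 4*h^3 - 78*h^2 - 21*sqrt(2)*h^2/2 - 117*h - 36*sqrt(2)*h - 54*sqrt(2)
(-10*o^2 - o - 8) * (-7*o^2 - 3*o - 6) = 70*o^4 + 37*o^3 + 119*o^2 + 30*o + 48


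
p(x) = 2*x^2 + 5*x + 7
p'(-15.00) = -55.00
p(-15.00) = 382.00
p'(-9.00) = -31.00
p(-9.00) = 124.00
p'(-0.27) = 3.92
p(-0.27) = 5.80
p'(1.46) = 10.84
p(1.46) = 18.56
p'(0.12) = 5.48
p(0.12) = 7.63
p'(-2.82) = -6.28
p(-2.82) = 8.80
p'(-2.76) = -6.04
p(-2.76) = 8.44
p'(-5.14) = -15.56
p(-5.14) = 34.14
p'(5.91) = 28.64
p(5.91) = 106.41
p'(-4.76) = -14.04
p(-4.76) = 28.52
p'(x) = 4*x + 5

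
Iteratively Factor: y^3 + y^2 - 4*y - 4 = (y + 2)*(y^2 - y - 2) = (y + 1)*(y + 2)*(y - 2)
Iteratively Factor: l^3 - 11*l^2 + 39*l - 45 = (l - 5)*(l^2 - 6*l + 9) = (l - 5)*(l - 3)*(l - 3)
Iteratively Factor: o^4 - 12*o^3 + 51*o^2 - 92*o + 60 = (o - 5)*(o^3 - 7*o^2 + 16*o - 12) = (o - 5)*(o - 2)*(o^2 - 5*o + 6) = (o - 5)*(o - 3)*(o - 2)*(o - 2)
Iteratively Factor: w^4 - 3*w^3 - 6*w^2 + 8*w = (w - 1)*(w^3 - 2*w^2 - 8*w) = (w - 4)*(w - 1)*(w^2 + 2*w) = (w - 4)*(w - 1)*(w + 2)*(w)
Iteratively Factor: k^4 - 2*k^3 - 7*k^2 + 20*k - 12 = (k - 2)*(k^3 - 7*k + 6) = (k - 2)^2*(k^2 + 2*k - 3) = (k - 2)^2*(k - 1)*(k + 3)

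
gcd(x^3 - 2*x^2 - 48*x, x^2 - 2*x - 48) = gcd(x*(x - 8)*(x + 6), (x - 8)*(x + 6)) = x^2 - 2*x - 48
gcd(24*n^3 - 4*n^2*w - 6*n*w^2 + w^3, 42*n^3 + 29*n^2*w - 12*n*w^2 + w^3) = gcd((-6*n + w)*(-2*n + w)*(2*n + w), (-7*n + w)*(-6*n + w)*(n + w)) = -6*n + w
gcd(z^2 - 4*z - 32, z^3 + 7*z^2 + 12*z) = z + 4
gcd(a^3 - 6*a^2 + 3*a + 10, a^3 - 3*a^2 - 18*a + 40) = a^2 - 7*a + 10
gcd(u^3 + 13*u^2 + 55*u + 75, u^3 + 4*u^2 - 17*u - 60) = u^2 + 8*u + 15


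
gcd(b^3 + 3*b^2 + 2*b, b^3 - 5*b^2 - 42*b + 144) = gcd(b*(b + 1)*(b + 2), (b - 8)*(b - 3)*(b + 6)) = 1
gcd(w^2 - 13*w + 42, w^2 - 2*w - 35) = w - 7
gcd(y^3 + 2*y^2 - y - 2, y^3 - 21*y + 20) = y - 1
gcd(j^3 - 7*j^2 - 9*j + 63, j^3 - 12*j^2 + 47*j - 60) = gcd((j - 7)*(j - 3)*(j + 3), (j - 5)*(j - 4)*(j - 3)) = j - 3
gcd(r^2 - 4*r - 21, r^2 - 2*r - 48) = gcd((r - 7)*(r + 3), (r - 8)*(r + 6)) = 1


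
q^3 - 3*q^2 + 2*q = q*(q - 2)*(q - 1)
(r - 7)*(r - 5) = r^2 - 12*r + 35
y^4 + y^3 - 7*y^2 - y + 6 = (y - 2)*(y - 1)*(y + 1)*(y + 3)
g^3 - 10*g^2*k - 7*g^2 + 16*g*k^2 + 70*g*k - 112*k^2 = (g - 7)*(g - 8*k)*(g - 2*k)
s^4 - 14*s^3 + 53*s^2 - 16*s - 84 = (s - 7)*(s - 6)*(s - 2)*(s + 1)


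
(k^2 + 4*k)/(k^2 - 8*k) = (k + 4)/(k - 8)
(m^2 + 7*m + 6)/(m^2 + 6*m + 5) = (m + 6)/(m + 5)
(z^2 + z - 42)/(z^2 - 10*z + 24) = (z + 7)/(z - 4)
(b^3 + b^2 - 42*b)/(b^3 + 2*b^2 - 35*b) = (b - 6)/(b - 5)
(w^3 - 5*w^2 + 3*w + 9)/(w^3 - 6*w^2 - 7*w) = (w^2 - 6*w + 9)/(w*(w - 7))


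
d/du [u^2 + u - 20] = 2*u + 1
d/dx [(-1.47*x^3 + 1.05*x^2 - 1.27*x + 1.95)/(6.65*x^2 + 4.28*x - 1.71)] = (-9.7755*x^4 - 12.5832*x^3 + 20.4806*x^2 - 29.526*x - 6.1743)/(44.2225*x^4 + 56.924*x^3 - 4.4246*x^2 - 14.6376*x + 2.9241)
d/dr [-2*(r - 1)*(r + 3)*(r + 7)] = -6*r^2 - 36*r - 22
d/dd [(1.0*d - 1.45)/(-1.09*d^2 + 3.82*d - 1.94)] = (1.09*d^2 - 3.161*d + 3.599)/(1.1881*d^4 - 8.3276*d^3 + 18.8216*d^2 - 14.8216*d + 3.7636)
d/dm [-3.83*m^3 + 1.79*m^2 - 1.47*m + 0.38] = -11.49*m^2 + 3.58*m - 1.47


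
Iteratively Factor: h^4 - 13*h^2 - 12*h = (h)*(h^3 - 13*h - 12) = h*(h + 1)*(h^2 - h - 12) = h*(h + 1)*(h + 3)*(h - 4)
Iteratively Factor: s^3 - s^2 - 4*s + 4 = (s - 1)*(s^2 - 4) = (s - 2)*(s - 1)*(s + 2)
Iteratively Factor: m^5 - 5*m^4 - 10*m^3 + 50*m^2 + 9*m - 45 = (m - 1)*(m^4 - 4*m^3 - 14*m^2 + 36*m + 45) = (m - 3)*(m - 1)*(m^3 - m^2 - 17*m - 15) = (m - 5)*(m - 3)*(m - 1)*(m^2 + 4*m + 3) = (m - 5)*(m - 3)*(m - 1)*(m + 1)*(m + 3)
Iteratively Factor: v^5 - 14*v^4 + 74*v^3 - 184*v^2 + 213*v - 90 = (v - 1)*(v^4 - 13*v^3 + 61*v^2 - 123*v + 90) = (v - 2)*(v - 1)*(v^3 - 11*v^2 + 39*v - 45) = (v - 5)*(v - 2)*(v - 1)*(v^2 - 6*v + 9) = (v - 5)*(v - 3)*(v - 2)*(v - 1)*(v - 3)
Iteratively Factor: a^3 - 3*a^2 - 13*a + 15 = (a - 5)*(a^2 + 2*a - 3) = (a - 5)*(a - 1)*(a + 3)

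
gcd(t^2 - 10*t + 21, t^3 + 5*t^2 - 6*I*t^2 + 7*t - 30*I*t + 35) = 1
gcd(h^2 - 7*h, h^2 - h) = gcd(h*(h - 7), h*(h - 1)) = h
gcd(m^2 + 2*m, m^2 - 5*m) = m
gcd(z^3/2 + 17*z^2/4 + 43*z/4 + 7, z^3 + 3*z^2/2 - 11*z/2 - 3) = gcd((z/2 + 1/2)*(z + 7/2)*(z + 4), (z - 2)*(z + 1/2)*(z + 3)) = 1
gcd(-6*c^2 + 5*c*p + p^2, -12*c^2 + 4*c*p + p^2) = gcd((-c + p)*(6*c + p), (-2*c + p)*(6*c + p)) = 6*c + p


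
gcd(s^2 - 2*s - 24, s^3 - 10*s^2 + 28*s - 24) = s - 6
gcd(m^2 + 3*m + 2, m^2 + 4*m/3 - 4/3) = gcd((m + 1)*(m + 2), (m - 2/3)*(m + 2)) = m + 2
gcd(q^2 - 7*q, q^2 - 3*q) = q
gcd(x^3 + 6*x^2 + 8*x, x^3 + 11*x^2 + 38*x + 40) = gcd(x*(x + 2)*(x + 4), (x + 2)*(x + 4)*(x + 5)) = x^2 + 6*x + 8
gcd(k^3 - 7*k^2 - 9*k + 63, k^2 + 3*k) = k + 3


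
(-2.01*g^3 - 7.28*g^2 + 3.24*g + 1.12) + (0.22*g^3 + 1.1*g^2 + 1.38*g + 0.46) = -1.79*g^3 - 6.18*g^2 + 4.62*g + 1.58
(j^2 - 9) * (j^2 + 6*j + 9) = j^4 + 6*j^3 - 54*j - 81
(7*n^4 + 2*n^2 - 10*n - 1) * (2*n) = 14*n^5 + 4*n^3 - 20*n^2 - 2*n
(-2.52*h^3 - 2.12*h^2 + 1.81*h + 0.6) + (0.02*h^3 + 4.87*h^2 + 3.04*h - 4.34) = -2.5*h^3 + 2.75*h^2 + 4.85*h - 3.74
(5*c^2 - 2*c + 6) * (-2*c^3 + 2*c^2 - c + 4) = -10*c^5 + 14*c^4 - 21*c^3 + 34*c^2 - 14*c + 24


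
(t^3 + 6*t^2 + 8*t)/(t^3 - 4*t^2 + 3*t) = (t^2 + 6*t + 8)/(t^2 - 4*t + 3)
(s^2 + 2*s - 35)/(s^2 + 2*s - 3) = (s^2 + 2*s - 35)/(s^2 + 2*s - 3)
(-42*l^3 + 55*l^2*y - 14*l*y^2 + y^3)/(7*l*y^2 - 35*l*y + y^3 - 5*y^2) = (-42*l^3 + 55*l^2*y - 14*l*y^2 + y^3)/(y*(7*l*y - 35*l + y^2 - 5*y))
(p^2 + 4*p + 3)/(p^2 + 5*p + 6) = (p + 1)/(p + 2)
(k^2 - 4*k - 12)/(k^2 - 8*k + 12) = (k + 2)/(k - 2)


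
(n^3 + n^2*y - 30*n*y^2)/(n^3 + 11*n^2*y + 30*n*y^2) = (n - 5*y)/(n + 5*y)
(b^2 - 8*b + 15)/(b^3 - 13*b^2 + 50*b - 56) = (b^2 - 8*b + 15)/(b^3 - 13*b^2 + 50*b - 56)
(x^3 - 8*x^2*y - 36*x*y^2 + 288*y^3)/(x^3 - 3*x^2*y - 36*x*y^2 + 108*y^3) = (x - 8*y)/(x - 3*y)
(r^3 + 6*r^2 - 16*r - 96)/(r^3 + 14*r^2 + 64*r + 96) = (r - 4)/(r + 4)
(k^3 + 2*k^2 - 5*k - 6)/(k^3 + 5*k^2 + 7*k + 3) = (k - 2)/(k + 1)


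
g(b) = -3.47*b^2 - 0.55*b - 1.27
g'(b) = -6.94*b - 0.55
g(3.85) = -54.82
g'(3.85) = -27.27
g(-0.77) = -2.90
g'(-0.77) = 4.79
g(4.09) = -61.57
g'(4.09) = -28.93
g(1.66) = -11.74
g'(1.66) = -12.07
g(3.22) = -39.02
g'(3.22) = -22.90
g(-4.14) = -58.47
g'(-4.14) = 28.18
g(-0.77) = -2.90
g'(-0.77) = 4.79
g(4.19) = -64.49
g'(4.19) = -29.63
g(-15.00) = -773.77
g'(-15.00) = 103.55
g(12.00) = -507.55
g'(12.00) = -83.83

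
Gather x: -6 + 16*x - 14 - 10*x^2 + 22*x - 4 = -10*x^2 + 38*x - 24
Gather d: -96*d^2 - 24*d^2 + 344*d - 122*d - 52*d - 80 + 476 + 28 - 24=-120*d^2 + 170*d + 400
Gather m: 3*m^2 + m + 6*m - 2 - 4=3*m^2 + 7*m - 6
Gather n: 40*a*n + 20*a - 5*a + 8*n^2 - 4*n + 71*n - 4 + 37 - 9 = 15*a + 8*n^2 + n*(40*a + 67) + 24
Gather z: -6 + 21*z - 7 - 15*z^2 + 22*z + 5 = -15*z^2 + 43*z - 8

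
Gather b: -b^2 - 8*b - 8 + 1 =-b^2 - 8*b - 7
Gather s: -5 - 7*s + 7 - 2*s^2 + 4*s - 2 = -2*s^2 - 3*s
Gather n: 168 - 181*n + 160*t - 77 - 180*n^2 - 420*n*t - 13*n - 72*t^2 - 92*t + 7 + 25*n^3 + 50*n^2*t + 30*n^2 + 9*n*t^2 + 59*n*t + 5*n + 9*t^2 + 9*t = 25*n^3 + n^2*(50*t - 150) + n*(9*t^2 - 361*t - 189) - 63*t^2 + 77*t + 98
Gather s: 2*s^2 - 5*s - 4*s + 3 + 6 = 2*s^2 - 9*s + 9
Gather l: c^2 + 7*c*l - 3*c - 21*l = c^2 - 3*c + l*(7*c - 21)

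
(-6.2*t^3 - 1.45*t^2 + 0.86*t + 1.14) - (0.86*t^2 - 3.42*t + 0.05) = -6.2*t^3 - 2.31*t^2 + 4.28*t + 1.09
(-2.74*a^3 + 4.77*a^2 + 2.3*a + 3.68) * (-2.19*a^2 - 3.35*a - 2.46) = 6.0006*a^5 - 1.2673*a^4 - 14.2761*a^3 - 27.4984*a^2 - 17.986*a - 9.0528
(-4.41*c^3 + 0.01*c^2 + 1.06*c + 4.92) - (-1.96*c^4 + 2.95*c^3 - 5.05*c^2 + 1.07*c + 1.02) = 1.96*c^4 - 7.36*c^3 + 5.06*c^2 - 0.01*c + 3.9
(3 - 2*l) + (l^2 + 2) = l^2 - 2*l + 5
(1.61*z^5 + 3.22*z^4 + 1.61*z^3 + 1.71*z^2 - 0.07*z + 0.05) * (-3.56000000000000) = -5.7316*z^5 - 11.4632*z^4 - 5.7316*z^3 - 6.0876*z^2 + 0.2492*z - 0.178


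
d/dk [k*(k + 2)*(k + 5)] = 3*k^2 + 14*k + 10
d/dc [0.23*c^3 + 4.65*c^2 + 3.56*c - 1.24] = 0.69*c^2 + 9.3*c + 3.56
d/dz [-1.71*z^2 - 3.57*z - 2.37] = -3.42*z - 3.57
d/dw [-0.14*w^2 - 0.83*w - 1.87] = -0.28*w - 0.83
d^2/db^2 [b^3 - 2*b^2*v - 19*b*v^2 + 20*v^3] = 6*b - 4*v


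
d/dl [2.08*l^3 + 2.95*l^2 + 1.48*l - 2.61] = 6.24*l^2 + 5.9*l + 1.48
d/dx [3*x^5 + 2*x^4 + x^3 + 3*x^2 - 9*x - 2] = 15*x^4 + 8*x^3 + 3*x^2 + 6*x - 9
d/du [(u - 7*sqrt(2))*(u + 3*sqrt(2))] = 2*u - 4*sqrt(2)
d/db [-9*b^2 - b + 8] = -18*b - 1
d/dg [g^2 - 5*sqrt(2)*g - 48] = 2*g - 5*sqrt(2)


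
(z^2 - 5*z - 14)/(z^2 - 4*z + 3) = (z^2 - 5*z - 14)/(z^2 - 4*z + 3)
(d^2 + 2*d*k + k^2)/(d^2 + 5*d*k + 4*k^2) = (d + k)/(d + 4*k)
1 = 1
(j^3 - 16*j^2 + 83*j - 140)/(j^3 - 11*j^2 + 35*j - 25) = (j^2 - 11*j + 28)/(j^2 - 6*j + 5)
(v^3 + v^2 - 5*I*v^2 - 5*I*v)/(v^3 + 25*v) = (v + 1)/(v + 5*I)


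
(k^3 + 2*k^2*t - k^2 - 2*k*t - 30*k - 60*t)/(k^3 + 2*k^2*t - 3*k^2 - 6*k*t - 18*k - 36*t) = (k + 5)/(k + 3)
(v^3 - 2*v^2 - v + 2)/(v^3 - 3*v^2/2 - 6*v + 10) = 2*(v^2 - 1)/(2*v^2 + v - 10)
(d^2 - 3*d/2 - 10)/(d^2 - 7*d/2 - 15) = (d - 4)/(d - 6)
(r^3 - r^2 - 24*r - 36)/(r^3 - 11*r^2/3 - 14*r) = 3*(r^2 + 5*r + 6)/(r*(3*r + 7))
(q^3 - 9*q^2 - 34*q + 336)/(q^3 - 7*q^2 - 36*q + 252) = (q - 8)/(q - 6)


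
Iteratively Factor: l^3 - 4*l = (l)*(l^2 - 4) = l*(l - 2)*(l + 2)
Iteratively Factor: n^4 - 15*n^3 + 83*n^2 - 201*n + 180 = (n - 3)*(n^3 - 12*n^2 + 47*n - 60) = (n - 5)*(n - 3)*(n^2 - 7*n + 12) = (n - 5)*(n - 4)*(n - 3)*(n - 3)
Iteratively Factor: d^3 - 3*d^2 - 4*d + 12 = (d - 3)*(d^2 - 4) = (d - 3)*(d - 2)*(d + 2)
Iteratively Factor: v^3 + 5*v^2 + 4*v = (v + 4)*(v^2 + v) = v*(v + 4)*(v + 1)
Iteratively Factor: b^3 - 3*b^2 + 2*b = (b - 2)*(b^2 - b) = (b - 2)*(b - 1)*(b)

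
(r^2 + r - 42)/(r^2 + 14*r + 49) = (r - 6)/(r + 7)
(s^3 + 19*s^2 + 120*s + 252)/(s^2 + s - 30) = (s^2 + 13*s + 42)/(s - 5)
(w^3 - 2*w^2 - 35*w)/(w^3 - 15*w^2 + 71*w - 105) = w*(w + 5)/(w^2 - 8*w + 15)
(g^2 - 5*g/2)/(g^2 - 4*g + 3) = g*(2*g - 5)/(2*(g^2 - 4*g + 3))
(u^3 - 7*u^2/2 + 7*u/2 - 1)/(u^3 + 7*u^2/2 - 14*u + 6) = (u - 1)/(u + 6)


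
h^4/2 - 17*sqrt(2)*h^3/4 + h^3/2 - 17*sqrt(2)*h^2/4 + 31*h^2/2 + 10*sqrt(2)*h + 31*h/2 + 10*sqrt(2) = (h/2 + 1/2)*(h - 5*sqrt(2))*(h - 4*sqrt(2))*(h + sqrt(2)/2)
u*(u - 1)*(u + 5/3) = u^3 + 2*u^2/3 - 5*u/3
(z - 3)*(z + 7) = z^2 + 4*z - 21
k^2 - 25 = (k - 5)*(k + 5)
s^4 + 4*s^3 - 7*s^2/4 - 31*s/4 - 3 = (s - 3/2)*(s + 1/2)*(s + 1)*(s + 4)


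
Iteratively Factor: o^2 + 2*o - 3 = (o + 3)*(o - 1)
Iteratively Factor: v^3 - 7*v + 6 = (v - 1)*(v^2 + v - 6) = (v - 1)*(v + 3)*(v - 2)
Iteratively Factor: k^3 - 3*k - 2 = (k + 1)*(k^2 - k - 2) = (k - 2)*(k + 1)*(k + 1)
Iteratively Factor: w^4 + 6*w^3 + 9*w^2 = (w + 3)*(w^3 + 3*w^2) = (w + 3)^2*(w^2) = w*(w + 3)^2*(w)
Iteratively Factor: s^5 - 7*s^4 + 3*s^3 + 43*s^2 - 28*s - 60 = (s - 2)*(s^4 - 5*s^3 - 7*s^2 + 29*s + 30) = (s - 2)*(s + 1)*(s^3 - 6*s^2 - s + 30) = (s - 3)*(s - 2)*(s + 1)*(s^2 - 3*s - 10) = (s - 3)*(s - 2)*(s + 1)*(s + 2)*(s - 5)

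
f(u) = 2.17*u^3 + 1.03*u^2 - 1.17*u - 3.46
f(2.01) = 15.97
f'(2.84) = 57.19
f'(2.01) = 29.27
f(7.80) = 1079.86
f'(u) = 6.51*u^2 + 2.06*u - 1.17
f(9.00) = 1651.37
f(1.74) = 9.05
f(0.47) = -3.56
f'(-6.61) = 269.65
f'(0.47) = 1.24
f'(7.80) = 410.97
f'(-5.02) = 152.54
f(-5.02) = -246.15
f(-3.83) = -105.78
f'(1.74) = 22.12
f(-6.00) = -428.08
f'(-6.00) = 220.83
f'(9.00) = 544.68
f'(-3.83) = 86.43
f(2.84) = 51.23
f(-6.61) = -577.43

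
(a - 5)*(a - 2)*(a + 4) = a^3 - 3*a^2 - 18*a + 40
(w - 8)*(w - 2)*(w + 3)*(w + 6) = w^4 - w^3 - 56*w^2 - 36*w + 288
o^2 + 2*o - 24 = (o - 4)*(o + 6)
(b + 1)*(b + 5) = b^2 + 6*b + 5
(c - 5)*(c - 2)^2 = c^3 - 9*c^2 + 24*c - 20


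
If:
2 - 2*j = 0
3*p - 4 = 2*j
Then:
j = 1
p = 2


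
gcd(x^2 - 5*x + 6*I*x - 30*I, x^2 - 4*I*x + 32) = 1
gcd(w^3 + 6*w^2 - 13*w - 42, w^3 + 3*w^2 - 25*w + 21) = w^2 + 4*w - 21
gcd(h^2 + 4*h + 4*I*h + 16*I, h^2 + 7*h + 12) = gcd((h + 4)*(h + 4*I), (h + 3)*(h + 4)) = h + 4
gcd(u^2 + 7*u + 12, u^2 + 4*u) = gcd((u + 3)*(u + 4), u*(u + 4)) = u + 4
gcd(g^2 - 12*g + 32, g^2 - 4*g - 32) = g - 8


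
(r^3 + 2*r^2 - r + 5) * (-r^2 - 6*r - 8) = -r^5 - 8*r^4 - 19*r^3 - 15*r^2 - 22*r - 40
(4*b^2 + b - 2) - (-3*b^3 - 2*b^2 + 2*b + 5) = 3*b^3 + 6*b^2 - b - 7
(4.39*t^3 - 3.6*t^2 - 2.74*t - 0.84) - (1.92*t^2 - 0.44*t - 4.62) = 4.39*t^3 - 5.52*t^2 - 2.3*t + 3.78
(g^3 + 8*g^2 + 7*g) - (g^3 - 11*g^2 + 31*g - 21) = 19*g^2 - 24*g + 21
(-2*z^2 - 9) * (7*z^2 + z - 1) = -14*z^4 - 2*z^3 - 61*z^2 - 9*z + 9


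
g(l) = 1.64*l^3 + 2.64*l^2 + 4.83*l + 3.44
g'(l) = 4.92*l^2 + 5.28*l + 4.83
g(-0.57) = 1.24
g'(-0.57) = 3.42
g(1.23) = 16.43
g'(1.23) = 18.77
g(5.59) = 399.40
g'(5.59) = 188.09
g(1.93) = 34.39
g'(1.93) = 33.35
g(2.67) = 66.37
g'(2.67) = 54.00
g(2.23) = 45.53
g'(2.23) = 41.07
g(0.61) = 7.74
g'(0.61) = 9.88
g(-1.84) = -6.73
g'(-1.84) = 11.77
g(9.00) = 1456.31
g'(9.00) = 450.87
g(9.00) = 1456.31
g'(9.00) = 450.87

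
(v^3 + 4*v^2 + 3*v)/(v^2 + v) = v + 3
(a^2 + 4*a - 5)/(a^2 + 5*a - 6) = (a + 5)/(a + 6)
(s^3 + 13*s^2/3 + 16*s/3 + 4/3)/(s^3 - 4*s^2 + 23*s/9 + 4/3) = 3*(s^2 + 4*s + 4)/(3*s^2 - 13*s + 12)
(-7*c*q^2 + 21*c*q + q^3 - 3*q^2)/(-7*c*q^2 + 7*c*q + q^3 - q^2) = (q - 3)/(q - 1)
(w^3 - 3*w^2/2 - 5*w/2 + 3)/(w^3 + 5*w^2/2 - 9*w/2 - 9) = (w - 1)/(w + 3)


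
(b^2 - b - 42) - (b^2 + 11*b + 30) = -12*b - 72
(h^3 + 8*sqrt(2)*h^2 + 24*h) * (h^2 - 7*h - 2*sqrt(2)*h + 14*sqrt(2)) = h^5 - 7*h^4 + 6*sqrt(2)*h^4 - 42*sqrt(2)*h^3 - 8*h^3 - 48*sqrt(2)*h^2 + 56*h^2 + 336*sqrt(2)*h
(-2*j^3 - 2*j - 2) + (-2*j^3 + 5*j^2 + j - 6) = -4*j^3 + 5*j^2 - j - 8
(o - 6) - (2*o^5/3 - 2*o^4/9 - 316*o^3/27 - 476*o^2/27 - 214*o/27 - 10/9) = -2*o^5/3 + 2*o^4/9 + 316*o^3/27 + 476*o^2/27 + 241*o/27 - 44/9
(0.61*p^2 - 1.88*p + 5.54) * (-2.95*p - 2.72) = -1.7995*p^3 + 3.8868*p^2 - 11.2294*p - 15.0688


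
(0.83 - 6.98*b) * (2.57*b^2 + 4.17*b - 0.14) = -17.9386*b^3 - 26.9735*b^2 + 4.4383*b - 0.1162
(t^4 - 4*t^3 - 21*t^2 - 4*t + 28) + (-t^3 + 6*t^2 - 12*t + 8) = t^4 - 5*t^3 - 15*t^2 - 16*t + 36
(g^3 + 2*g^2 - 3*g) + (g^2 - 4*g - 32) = g^3 + 3*g^2 - 7*g - 32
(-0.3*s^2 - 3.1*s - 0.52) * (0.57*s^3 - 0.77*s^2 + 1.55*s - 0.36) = -0.171*s^5 - 1.536*s^4 + 1.6256*s^3 - 4.2966*s^2 + 0.31*s + 0.1872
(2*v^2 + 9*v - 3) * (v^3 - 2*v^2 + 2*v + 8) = 2*v^5 + 5*v^4 - 17*v^3 + 40*v^2 + 66*v - 24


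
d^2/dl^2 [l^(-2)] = 6/l^4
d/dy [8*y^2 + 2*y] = 16*y + 2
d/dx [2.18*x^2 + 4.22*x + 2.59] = 4.36*x + 4.22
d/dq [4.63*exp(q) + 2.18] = 4.63*exp(q)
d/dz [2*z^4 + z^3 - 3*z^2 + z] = 8*z^3 + 3*z^2 - 6*z + 1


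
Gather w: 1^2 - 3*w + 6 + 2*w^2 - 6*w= 2*w^2 - 9*w + 7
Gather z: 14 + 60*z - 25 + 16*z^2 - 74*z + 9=16*z^2 - 14*z - 2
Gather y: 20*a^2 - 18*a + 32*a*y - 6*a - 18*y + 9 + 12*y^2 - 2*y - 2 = 20*a^2 - 24*a + 12*y^2 + y*(32*a - 20) + 7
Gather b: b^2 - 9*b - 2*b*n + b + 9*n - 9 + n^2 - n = b^2 + b*(-2*n - 8) + n^2 + 8*n - 9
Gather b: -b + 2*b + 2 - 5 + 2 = b - 1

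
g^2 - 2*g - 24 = (g - 6)*(g + 4)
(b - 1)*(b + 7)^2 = b^3 + 13*b^2 + 35*b - 49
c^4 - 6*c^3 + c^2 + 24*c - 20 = (c - 5)*(c - 2)*(c - 1)*(c + 2)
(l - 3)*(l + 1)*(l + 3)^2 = l^4 + 4*l^3 - 6*l^2 - 36*l - 27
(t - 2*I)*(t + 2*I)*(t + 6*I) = t^3 + 6*I*t^2 + 4*t + 24*I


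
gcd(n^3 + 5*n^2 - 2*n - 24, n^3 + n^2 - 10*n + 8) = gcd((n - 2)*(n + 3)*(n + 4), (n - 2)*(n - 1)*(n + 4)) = n^2 + 2*n - 8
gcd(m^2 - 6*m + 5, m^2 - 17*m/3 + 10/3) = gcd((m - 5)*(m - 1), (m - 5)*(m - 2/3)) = m - 5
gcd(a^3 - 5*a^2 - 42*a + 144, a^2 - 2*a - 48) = a^2 - 2*a - 48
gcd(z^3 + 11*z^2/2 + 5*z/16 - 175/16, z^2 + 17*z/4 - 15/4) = z + 5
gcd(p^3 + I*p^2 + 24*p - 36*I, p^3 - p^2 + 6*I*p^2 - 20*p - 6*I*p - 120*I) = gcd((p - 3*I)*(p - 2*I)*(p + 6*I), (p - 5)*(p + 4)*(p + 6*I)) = p + 6*I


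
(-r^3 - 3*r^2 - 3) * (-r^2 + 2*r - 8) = r^5 + r^4 + 2*r^3 + 27*r^2 - 6*r + 24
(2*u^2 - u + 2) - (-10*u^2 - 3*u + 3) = 12*u^2 + 2*u - 1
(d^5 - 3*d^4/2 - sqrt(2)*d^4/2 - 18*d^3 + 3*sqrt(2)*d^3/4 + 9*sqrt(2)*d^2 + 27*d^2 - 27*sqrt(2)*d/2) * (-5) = -5*d^5 + 5*sqrt(2)*d^4/2 + 15*d^4/2 - 15*sqrt(2)*d^3/4 + 90*d^3 - 135*d^2 - 45*sqrt(2)*d^2 + 135*sqrt(2)*d/2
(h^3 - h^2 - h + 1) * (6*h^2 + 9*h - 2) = 6*h^5 + 3*h^4 - 17*h^3 - h^2 + 11*h - 2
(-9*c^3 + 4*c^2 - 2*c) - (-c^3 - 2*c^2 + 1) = -8*c^3 + 6*c^2 - 2*c - 1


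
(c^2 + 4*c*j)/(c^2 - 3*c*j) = (c + 4*j)/(c - 3*j)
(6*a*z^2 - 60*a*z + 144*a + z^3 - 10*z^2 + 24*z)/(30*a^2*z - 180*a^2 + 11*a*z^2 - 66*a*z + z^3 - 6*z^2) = (z - 4)/(5*a + z)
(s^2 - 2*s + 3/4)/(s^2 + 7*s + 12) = (s^2 - 2*s + 3/4)/(s^2 + 7*s + 12)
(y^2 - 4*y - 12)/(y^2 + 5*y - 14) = (y^2 - 4*y - 12)/(y^2 + 5*y - 14)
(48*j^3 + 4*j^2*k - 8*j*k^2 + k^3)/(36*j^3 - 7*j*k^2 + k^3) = (4*j - k)/(3*j - k)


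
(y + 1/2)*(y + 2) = y^2 + 5*y/2 + 1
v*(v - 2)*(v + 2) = v^3 - 4*v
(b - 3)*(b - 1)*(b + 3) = b^3 - b^2 - 9*b + 9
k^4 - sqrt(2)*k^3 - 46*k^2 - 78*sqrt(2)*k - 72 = (k - 6*sqrt(2))*(k + sqrt(2))^2*(k + 3*sqrt(2))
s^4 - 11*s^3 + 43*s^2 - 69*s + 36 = (s - 4)*(s - 3)^2*(s - 1)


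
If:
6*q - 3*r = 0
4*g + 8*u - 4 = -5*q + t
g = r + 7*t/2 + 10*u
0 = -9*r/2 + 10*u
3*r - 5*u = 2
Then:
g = -288/65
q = 4/3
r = 8/3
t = -1064/195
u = 6/5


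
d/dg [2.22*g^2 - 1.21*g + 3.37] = 4.44*g - 1.21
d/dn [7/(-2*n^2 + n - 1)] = 7*(4*n - 1)/(2*n^2 - n + 1)^2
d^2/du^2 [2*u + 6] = 0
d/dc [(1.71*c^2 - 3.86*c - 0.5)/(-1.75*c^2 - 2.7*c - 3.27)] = (-11.372*c^2 - 12.9334*c + 11.2722)/(3.0625*c^4 + 9.45*c^3 + 18.735*c^2 + 17.658*c + 10.6929)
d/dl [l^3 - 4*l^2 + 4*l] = 3*l^2 - 8*l + 4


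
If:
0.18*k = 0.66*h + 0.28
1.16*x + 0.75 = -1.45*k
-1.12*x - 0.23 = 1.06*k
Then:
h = -0.82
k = -1.45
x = 1.17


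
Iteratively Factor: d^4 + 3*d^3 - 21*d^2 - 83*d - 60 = (d + 4)*(d^3 - d^2 - 17*d - 15) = (d + 3)*(d + 4)*(d^2 - 4*d - 5) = (d - 5)*(d + 3)*(d + 4)*(d + 1)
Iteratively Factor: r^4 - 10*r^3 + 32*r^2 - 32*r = (r - 4)*(r^3 - 6*r^2 + 8*r) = r*(r - 4)*(r^2 - 6*r + 8) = r*(r - 4)*(r - 2)*(r - 4)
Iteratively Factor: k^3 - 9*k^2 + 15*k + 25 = (k - 5)*(k^2 - 4*k - 5) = (k - 5)*(k + 1)*(k - 5)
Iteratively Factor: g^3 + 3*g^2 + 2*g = (g + 1)*(g^2 + 2*g) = (g + 1)*(g + 2)*(g)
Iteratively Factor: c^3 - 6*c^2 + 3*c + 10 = (c - 2)*(c^2 - 4*c - 5) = (c - 2)*(c + 1)*(c - 5)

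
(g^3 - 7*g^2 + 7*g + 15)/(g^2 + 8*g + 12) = (g^3 - 7*g^2 + 7*g + 15)/(g^2 + 8*g + 12)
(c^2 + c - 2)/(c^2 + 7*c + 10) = (c - 1)/(c + 5)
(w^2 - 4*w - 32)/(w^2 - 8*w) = (w + 4)/w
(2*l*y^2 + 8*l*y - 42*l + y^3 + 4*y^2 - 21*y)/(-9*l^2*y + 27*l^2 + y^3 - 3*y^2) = (2*l*y + 14*l + y^2 + 7*y)/(-9*l^2 + y^2)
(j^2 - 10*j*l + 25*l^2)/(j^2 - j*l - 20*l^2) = (j - 5*l)/(j + 4*l)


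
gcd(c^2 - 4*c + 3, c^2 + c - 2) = c - 1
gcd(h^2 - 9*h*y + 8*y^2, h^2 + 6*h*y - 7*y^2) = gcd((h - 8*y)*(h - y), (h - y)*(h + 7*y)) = -h + y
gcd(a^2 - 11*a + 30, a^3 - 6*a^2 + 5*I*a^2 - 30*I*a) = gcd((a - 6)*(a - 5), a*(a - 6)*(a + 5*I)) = a - 6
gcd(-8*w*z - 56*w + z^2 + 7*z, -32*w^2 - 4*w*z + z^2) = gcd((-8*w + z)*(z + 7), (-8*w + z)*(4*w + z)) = -8*w + z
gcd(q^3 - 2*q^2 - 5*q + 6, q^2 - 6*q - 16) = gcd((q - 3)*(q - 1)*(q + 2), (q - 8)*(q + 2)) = q + 2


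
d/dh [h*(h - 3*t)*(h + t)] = 3*h^2 - 4*h*t - 3*t^2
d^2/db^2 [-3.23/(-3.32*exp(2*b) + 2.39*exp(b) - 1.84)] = ((7.7197 - 42.8944*exp(b))*(3.32*exp(2*b) - 2.39*exp(b) + 1.84) + 3.23*(6.64*exp(b) - 2.39)*(13.28*exp(b) - 4.78)*exp(b))*exp(b)/(3.32*exp(2*b) - 2.39*exp(b) + 1.84)^3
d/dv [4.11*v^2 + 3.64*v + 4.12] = 8.22*v + 3.64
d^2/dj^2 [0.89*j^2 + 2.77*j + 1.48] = 1.78000000000000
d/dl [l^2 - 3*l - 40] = 2*l - 3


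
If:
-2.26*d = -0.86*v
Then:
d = 0.380530973451327*v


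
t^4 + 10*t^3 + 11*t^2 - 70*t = t*(t - 2)*(t + 5)*(t + 7)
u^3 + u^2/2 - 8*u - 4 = (u + 1/2)*(u - 2*sqrt(2))*(u + 2*sqrt(2))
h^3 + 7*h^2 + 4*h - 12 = (h - 1)*(h + 2)*(h + 6)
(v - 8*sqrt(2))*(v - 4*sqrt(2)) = v^2 - 12*sqrt(2)*v + 64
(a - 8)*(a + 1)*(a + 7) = a^3 - 57*a - 56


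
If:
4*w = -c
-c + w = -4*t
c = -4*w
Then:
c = -4*w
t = -5*w/4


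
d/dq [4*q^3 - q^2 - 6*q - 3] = 12*q^2 - 2*q - 6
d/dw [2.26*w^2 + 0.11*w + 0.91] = 4.52*w + 0.11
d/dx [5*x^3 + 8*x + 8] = 15*x^2 + 8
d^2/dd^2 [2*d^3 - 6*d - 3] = 12*d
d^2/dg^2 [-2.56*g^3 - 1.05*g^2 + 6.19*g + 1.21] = -15.36*g - 2.1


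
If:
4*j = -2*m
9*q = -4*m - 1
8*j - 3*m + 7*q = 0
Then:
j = 1/26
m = -1/13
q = -1/13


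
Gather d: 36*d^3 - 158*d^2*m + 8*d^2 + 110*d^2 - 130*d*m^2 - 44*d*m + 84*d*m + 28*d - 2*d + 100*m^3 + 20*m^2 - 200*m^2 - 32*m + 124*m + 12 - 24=36*d^3 + d^2*(118 - 158*m) + d*(-130*m^2 + 40*m + 26) + 100*m^3 - 180*m^2 + 92*m - 12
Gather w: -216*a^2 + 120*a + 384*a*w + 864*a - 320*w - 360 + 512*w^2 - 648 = -216*a^2 + 984*a + 512*w^2 + w*(384*a - 320) - 1008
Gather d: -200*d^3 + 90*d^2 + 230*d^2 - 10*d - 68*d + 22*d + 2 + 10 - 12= -200*d^3 + 320*d^2 - 56*d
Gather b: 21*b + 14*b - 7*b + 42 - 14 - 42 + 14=28*b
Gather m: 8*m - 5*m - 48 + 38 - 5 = 3*m - 15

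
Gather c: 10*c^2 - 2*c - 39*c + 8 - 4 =10*c^2 - 41*c + 4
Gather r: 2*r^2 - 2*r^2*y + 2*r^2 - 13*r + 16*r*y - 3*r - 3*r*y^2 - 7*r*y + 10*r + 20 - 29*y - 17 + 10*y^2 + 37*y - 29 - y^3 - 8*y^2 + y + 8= r^2*(4 - 2*y) + r*(-3*y^2 + 9*y - 6) - y^3 + 2*y^2 + 9*y - 18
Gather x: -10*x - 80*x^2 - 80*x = -80*x^2 - 90*x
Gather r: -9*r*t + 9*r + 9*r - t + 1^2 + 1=r*(18 - 9*t) - t + 2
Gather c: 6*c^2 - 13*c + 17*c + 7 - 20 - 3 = 6*c^2 + 4*c - 16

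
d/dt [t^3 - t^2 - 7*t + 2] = 3*t^2 - 2*t - 7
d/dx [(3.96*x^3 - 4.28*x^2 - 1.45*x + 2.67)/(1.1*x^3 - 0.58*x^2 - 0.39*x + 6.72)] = (-1.77635683940025e-15*x^5 + 2.4112*x^4 + 0.101200000000001*x^3 + 71.8508*x^2 - 54.426*x - 8.7027)/(1.21*x^6 - 1.276*x^5 - 0.5216*x^4 + 15.2364*x^3 - 7.6431*x^2 - 5.2416*x + 45.1584)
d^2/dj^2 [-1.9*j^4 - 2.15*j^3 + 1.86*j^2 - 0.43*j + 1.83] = -22.8*j^2 - 12.9*j + 3.72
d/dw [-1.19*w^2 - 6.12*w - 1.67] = -2.38*w - 6.12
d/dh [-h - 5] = -1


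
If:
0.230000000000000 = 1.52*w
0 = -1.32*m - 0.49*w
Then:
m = -0.06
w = 0.15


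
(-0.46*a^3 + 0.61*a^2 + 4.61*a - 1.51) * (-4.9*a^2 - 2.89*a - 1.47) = 2.254*a^5 - 1.6596*a^4 - 23.6757*a^3 - 6.8206*a^2 - 2.4128*a + 2.2197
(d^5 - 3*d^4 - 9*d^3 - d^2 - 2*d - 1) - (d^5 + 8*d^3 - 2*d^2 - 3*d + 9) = -3*d^4 - 17*d^3 + d^2 + d - 10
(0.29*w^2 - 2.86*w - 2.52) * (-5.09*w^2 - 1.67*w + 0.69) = -1.4761*w^4 + 14.0731*w^3 + 17.8031*w^2 + 2.235*w - 1.7388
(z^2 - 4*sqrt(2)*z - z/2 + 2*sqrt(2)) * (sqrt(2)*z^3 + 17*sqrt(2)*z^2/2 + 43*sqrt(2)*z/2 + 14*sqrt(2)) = sqrt(2)*z^5 - 8*z^4 + 8*sqrt(2)*z^4 - 64*z^3 + 69*sqrt(2)*z^3/4 - 138*z^2 + 13*sqrt(2)*z^2/4 - 26*z - 7*sqrt(2)*z + 56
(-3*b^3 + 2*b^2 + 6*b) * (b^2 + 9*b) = -3*b^5 - 25*b^4 + 24*b^3 + 54*b^2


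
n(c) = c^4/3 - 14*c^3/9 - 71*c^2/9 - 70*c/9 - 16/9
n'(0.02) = -8.10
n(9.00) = 342.22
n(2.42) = -77.41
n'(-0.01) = -7.62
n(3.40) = -136.01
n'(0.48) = -16.28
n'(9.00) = 444.22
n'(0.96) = -26.05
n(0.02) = -1.94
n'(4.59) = -49.58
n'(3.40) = -62.96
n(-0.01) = -1.70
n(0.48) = -7.48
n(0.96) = -17.61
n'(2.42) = -54.39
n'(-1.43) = 1.34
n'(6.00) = 17.56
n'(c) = 4*c^3/3 - 14*c^2/3 - 142*c/9 - 70/9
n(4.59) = -206.15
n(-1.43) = -0.84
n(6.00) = -236.44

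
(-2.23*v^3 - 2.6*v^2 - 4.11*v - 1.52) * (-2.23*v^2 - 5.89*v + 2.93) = 4.9729*v^5 + 18.9327*v^4 + 17.9454*v^3 + 19.9795*v^2 - 3.0895*v - 4.4536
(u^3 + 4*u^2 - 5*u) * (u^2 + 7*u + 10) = u^5 + 11*u^4 + 33*u^3 + 5*u^2 - 50*u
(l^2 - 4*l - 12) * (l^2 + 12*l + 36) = l^4 + 8*l^3 - 24*l^2 - 288*l - 432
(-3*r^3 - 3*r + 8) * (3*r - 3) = -9*r^4 + 9*r^3 - 9*r^2 + 33*r - 24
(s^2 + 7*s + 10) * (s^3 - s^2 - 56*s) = s^5 + 6*s^4 - 53*s^3 - 402*s^2 - 560*s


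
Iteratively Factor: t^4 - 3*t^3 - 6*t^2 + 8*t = (t)*(t^3 - 3*t^2 - 6*t + 8) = t*(t - 4)*(t^2 + t - 2) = t*(t - 4)*(t + 2)*(t - 1)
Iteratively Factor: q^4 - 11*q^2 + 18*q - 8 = (q - 1)*(q^3 + q^2 - 10*q + 8) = (q - 2)*(q - 1)*(q^2 + 3*q - 4) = (q - 2)*(q - 1)*(q + 4)*(q - 1)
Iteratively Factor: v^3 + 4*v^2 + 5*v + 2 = (v + 1)*(v^2 + 3*v + 2) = (v + 1)^2*(v + 2)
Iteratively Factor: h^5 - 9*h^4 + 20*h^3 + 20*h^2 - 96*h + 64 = (h - 4)*(h^4 - 5*h^3 + 20*h - 16) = (h - 4)^2*(h^3 - h^2 - 4*h + 4) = (h - 4)^2*(h - 1)*(h^2 - 4) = (h - 4)^2*(h - 1)*(h + 2)*(h - 2)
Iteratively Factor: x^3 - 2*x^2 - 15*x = (x + 3)*(x^2 - 5*x) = x*(x + 3)*(x - 5)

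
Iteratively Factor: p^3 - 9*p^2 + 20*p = (p - 4)*(p^2 - 5*p) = p*(p - 4)*(p - 5)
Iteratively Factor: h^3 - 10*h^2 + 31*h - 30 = (h - 5)*(h^2 - 5*h + 6) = (h - 5)*(h - 3)*(h - 2)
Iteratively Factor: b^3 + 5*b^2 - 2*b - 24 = (b + 4)*(b^2 + b - 6) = (b - 2)*(b + 4)*(b + 3)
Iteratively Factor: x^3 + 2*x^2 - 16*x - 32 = (x + 4)*(x^2 - 2*x - 8) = (x + 2)*(x + 4)*(x - 4)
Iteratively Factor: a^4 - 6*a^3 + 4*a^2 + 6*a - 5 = (a + 1)*(a^3 - 7*a^2 + 11*a - 5) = (a - 1)*(a + 1)*(a^2 - 6*a + 5) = (a - 5)*(a - 1)*(a + 1)*(a - 1)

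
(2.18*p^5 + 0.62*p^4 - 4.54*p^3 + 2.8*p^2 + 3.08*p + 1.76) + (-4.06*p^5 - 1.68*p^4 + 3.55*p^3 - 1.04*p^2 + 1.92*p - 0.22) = -1.88*p^5 - 1.06*p^4 - 0.99*p^3 + 1.76*p^2 + 5.0*p + 1.54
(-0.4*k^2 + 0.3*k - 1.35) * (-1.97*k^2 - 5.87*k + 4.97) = 0.788*k^4 + 1.757*k^3 - 1.0895*k^2 + 9.4155*k - 6.7095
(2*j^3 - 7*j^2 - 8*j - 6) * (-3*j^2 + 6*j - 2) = -6*j^5 + 33*j^4 - 22*j^3 - 16*j^2 - 20*j + 12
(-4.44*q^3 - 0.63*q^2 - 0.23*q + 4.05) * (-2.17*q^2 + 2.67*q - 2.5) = 9.6348*q^5 - 10.4877*q^4 + 9.917*q^3 - 7.8276*q^2 + 11.3885*q - 10.125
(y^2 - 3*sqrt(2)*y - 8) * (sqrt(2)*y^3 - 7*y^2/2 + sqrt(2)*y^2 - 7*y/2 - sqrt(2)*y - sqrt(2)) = sqrt(2)*y^5 - 19*y^4/2 + sqrt(2)*y^4 - 19*y^3/2 + 3*sqrt(2)*y^3/2 + 3*sqrt(2)*y^2/2 + 34*y^2 + 8*sqrt(2)*y + 34*y + 8*sqrt(2)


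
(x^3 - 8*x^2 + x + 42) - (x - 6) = x^3 - 8*x^2 + 48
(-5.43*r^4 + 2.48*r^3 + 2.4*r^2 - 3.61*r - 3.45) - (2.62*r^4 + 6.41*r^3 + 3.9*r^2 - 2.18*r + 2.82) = -8.05*r^4 - 3.93*r^3 - 1.5*r^2 - 1.43*r - 6.27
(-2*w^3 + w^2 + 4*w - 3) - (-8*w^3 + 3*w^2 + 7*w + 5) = 6*w^3 - 2*w^2 - 3*w - 8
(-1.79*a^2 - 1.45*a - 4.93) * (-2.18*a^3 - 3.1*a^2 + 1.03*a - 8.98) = 3.9022*a^5 + 8.71*a^4 + 13.3987*a^3 + 29.8637*a^2 + 7.9431*a + 44.2714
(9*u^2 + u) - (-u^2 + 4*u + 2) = 10*u^2 - 3*u - 2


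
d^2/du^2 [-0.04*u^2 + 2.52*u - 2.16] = -0.0800000000000000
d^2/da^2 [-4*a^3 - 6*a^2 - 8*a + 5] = -24*a - 12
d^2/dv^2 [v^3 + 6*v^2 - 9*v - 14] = 6*v + 12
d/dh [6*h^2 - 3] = 12*h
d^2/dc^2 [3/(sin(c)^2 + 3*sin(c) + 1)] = 3*(-4*sin(c)^4 - 9*sin(c)^3 + sin(c)^2 + 21*sin(c) + 16)/(sin(c)^2 + 3*sin(c) + 1)^3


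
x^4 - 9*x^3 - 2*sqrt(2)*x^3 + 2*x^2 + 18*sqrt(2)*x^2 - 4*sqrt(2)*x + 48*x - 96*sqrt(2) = (x - 8)*(x - 3)*(x + 2)*(x - 2*sqrt(2))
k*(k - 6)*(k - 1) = k^3 - 7*k^2 + 6*k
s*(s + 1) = s^2 + s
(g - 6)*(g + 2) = g^2 - 4*g - 12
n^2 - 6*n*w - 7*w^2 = (n - 7*w)*(n + w)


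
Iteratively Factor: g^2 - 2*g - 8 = (g + 2)*(g - 4)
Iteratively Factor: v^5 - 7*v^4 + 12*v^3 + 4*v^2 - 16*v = (v - 4)*(v^4 - 3*v^3 + 4*v) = v*(v - 4)*(v^3 - 3*v^2 + 4) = v*(v - 4)*(v - 2)*(v^2 - v - 2) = v*(v - 4)*(v - 2)*(v + 1)*(v - 2)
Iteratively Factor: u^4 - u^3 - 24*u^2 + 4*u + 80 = (u + 4)*(u^3 - 5*u^2 - 4*u + 20) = (u + 2)*(u + 4)*(u^2 - 7*u + 10) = (u - 5)*(u + 2)*(u + 4)*(u - 2)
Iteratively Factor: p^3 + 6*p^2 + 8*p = (p + 4)*(p^2 + 2*p) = (p + 2)*(p + 4)*(p)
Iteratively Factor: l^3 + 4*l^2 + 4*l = (l + 2)*(l^2 + 2*l) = (l + 2)^2*(l)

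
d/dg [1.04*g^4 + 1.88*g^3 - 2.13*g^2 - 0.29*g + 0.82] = 4.16*g^3 + 5.64*g^2 - 4.26*g - 0.29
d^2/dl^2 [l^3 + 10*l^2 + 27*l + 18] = 6*l + 20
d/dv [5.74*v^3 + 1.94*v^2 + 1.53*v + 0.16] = 17.22*v^2 + 3.88*v + 1.53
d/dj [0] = 0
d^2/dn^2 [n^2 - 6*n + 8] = 2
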